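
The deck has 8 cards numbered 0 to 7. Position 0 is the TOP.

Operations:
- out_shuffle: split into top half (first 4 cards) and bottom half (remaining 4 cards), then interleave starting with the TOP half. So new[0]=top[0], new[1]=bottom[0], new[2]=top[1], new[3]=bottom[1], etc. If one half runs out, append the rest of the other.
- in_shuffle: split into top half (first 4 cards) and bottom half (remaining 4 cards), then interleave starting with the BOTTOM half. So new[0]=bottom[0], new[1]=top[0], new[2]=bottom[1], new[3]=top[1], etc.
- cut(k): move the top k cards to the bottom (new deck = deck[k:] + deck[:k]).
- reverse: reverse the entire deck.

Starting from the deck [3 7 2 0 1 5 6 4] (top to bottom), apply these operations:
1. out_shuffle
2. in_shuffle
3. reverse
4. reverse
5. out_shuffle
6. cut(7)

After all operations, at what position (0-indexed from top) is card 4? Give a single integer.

After op 1 (out_shuffle): [3 1 7 5 2 6 0 4]
After op 2 (in_shuffle): [2 3 6 1 0 7 4 5]
After op 3 (reverse): [5 4 7 0 1 6 3 2]
After op 4 (reverse): [2 3 6 1 0 7 4 5]
After op 5 (out_shuffle): [2 0 3 7 6 4 1 5]
After op 6 (cut(7)): [5 2 0 3 7 6 4 1]
Card 4 is at position 6.

Answer: 6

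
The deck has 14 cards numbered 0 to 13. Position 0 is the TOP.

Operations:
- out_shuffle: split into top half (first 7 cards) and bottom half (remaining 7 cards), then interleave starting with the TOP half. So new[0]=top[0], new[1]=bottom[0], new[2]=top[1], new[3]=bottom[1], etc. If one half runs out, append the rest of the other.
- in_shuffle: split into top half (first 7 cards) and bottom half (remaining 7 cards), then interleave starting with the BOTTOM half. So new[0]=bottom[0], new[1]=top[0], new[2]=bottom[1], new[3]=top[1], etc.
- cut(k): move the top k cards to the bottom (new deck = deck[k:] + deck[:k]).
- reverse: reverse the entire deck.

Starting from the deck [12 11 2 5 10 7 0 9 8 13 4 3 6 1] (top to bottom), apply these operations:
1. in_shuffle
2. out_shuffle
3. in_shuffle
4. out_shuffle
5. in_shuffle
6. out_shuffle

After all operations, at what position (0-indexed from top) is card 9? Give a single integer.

Answer: 10

Derivation:
After op 1 (in_shuffle): [9 12 8 11 13 2 4 5 3 10 6 7 1 0]
After op 2 (out_shuffle): [9 5 12 3 8 10 11 6 13 7 2 1 4 0]
After op 3 (in_shuffle): [6 9 13 5 7 12 2 3 1 8 4 10 0 11]
After op 4 (out_shuffle): [6 3 9 1 13 8 5 4 7 10 12 0 2 11]
After op 5 (in_shuffle): [4 6 7 3 10 9 12 1 0 13 2 8 11 5]
After op 6 (out_shuffle): [4 1 6 0 7 13 3 2 10 8 9 11 12 5]
Card 9 is at position 10.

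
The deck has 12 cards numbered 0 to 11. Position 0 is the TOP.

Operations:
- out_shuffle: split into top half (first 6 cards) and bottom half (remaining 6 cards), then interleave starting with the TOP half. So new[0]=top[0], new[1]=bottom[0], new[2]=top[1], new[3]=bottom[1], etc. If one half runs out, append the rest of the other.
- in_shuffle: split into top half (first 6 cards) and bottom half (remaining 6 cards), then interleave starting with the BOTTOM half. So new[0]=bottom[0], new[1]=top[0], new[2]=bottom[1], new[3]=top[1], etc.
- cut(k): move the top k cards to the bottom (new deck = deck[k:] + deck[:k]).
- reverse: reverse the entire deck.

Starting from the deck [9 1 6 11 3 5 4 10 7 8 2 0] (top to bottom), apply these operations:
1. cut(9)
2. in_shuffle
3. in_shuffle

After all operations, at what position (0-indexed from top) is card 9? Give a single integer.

Answer: 2

Derivation:
After op 1 (cut(9)): [8 2 0 9 1 6 11 3 5 4 10 7]
After op 2 (in_shuffle): [11 8 3 2 5 0 4 9 10 1 7 6]
After op 3 (in_shuffle): [4 11 9 8 10 3 1 2 7 5 6 0]
Card 9 is at position 2.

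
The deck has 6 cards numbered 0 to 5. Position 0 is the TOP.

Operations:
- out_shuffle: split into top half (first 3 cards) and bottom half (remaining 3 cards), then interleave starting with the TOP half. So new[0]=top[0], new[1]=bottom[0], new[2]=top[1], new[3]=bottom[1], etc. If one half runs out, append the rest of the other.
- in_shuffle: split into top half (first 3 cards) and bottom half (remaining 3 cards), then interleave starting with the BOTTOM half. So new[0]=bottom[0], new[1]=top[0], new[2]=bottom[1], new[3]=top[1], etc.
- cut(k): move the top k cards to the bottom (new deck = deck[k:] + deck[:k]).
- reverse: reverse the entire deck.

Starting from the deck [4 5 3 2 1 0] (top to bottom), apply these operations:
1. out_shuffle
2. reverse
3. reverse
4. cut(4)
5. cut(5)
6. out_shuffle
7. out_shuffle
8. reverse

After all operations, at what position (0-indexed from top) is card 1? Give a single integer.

Answer: 5

Derivation:
After op 1 (out_shuffle): [4 2 5 1 3 0]
After op 2 (reverse): [0 3 1 5 2 4]
After op 3 (reverse): [4 2 5 1 3 0]
After op 4 (cut(4)): [3 0 4 2 5 1]
After op 5 (cut(5)): [1 3 0 4 2 5]
After op 6 (out_shuffle): [1 4 3 2 0 5]
After op 7 (out_shuffle): [1 2 4 0 3 5]
After op 8 (reverse): [5 3 0 4 2 1]
Card 1 is at position 5.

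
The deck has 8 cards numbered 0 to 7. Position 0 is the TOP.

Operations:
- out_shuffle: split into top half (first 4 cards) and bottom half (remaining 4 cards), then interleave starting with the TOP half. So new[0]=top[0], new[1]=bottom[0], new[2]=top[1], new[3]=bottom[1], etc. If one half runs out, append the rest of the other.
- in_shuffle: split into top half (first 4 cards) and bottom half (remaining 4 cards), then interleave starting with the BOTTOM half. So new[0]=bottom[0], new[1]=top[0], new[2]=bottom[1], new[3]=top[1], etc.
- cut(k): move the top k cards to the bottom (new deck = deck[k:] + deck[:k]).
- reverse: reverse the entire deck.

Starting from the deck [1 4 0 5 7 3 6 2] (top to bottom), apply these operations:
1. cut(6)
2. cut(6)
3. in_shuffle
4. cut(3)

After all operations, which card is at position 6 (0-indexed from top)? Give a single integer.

After op 1 (cut(6)): [6 2 1 4 0 5 7 3]
After op 2 (cut(6)): [7 3 6 2 1 4 0 5]
After op 3 (in_shuffle): [1 7 4 3 0 6 5 2]
After op 4 (cut(3)): [3 0 6 5 2 1 7 4]
Position 6: card 7.

Answer: 7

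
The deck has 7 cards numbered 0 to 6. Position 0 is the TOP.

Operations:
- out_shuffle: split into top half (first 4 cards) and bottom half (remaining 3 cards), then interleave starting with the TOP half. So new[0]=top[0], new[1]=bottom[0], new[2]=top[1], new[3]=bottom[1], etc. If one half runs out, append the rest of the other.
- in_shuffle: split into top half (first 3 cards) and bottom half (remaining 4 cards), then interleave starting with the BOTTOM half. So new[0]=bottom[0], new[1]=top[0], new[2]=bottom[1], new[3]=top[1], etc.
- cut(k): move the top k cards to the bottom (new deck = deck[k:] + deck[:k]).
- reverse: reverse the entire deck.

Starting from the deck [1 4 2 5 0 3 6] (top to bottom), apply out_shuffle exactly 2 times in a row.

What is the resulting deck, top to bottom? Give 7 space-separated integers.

After op 1 (out_shuffle): [1 0 4 3 2 6 5]
After op 2 (out_shuffle): [1 2 0 6 4 5 3]

Answer: 1 2 0 6 4 5 3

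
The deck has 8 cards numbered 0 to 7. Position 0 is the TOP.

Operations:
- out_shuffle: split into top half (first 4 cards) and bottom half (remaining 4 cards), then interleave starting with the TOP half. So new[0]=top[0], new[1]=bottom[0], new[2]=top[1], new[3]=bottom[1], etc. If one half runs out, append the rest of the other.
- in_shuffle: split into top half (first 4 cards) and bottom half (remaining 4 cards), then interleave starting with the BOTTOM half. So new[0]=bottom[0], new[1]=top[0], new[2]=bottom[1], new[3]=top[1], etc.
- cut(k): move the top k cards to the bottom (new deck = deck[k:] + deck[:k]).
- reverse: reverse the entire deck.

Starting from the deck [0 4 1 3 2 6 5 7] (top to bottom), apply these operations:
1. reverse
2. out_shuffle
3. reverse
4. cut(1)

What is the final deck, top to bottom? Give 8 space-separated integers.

After op 1 (reverse): [7 5 6 2 3 1 4 0]
After op 2 (out_shuffle): [7 3 5 1 6 4 2 0]
After op 3 (reverse): [0 2 4 6 1 5 3 7]
After op 4 (cut(1)): [2 4 6 1 5 3 7 0]

Answer: 2 4 6 1 5 3 7 0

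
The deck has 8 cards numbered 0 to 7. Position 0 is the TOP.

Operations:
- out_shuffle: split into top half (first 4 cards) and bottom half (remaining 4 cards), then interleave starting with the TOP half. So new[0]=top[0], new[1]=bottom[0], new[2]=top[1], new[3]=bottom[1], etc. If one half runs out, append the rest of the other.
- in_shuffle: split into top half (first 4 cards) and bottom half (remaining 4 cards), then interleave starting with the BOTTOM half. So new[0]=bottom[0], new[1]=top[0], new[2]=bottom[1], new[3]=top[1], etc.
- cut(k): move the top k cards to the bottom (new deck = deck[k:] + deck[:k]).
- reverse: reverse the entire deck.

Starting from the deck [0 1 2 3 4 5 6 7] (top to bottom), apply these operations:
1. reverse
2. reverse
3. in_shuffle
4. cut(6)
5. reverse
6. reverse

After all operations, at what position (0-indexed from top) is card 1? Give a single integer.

After op 1 (reverse): [7 6 5 4 3 2 1 0]
After op 2 (reverse): [0 1 2 3 4 5 6 7]
After op 3 (in_shuffle): [4 0 5 1 6 2 7 3]
After op 4 (cut(6)): [7 3 4 0 5 1 6 2]
After op 5 (reverse): [2 6 1 5 0 4 3 7]
After op 6 (reverse): [7 3 4 0 5 1 6 2]
Card 1 is at position 5.

Answer: 5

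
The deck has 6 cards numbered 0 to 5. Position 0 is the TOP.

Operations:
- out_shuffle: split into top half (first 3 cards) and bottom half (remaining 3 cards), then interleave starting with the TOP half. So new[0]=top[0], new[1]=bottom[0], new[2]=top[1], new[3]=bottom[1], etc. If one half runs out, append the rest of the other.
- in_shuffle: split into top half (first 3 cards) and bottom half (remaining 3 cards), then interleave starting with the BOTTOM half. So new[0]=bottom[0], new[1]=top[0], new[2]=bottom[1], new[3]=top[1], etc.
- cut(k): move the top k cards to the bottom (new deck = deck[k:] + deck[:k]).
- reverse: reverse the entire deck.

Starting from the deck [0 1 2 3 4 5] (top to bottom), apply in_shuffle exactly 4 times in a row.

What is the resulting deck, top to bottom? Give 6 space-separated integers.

Answer: 3 0 4 1 5 2

Derivation:
After op 1 (in_shuffle): [3 0 4 1 5 2]
After op 2 (in_shuffle): [1 3 5 0 2 4]
After op 3 (in_shuffle): [0 1 2 3 4 5]
After op 4 (in_shuffle): [3 0 4 1 5 2]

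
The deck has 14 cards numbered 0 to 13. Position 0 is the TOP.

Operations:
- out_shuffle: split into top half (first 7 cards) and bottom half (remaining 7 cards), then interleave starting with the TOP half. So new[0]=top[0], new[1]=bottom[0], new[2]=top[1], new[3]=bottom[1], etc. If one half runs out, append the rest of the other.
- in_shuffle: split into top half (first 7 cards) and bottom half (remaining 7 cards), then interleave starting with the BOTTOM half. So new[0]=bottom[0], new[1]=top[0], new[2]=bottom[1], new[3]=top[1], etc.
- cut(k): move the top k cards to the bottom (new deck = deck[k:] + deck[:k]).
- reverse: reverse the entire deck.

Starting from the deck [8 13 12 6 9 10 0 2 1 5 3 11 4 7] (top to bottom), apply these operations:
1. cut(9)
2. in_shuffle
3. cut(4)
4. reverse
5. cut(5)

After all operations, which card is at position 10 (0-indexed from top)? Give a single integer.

Answer: 6

Derivation:
After op 1 (cut(9)): [5 3 11 4 7 8 13 12 6 9 10 0 2 1]
After op 2 (in_shuffle): [12 5 6 3 9 11 10 4 0 7 2 8 1 13]
After op 3 (cut(4)): [9 11 10 4 0 7 2 8 1 13 12 5 6 3]
After op 4 (reverse): [3 6 5 12 13 1 8 2 7 0 4 10 11 9]
After op 5 (cut(5)): [1 8 2 7 0 4 10 11 9 3 6 5 12 13]
Position 10: card 6.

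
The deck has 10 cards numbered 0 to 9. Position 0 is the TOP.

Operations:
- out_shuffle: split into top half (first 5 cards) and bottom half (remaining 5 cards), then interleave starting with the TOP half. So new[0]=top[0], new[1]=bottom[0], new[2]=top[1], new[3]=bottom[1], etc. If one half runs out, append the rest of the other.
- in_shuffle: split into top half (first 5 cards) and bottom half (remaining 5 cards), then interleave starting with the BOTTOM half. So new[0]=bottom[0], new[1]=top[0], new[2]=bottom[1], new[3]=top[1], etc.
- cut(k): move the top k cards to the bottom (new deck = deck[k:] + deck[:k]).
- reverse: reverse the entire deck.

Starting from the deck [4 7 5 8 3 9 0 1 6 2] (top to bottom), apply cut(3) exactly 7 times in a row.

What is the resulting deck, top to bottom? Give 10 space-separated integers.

Answer: 7 5 8 3 9 0 1 6 2 4

Derivation:
After op 1 (cut(3)): [8 3 9 0 1 6 2 4 7 5]
After op 2 (cut(3)): [0 1 6 2 4 7 5 8 3 9]
After op 3 (cut(3)): [2 4 7 5 8 3 9 0 1 6]
After op 4 (cut(3)): [5 8 3 9 0 1 6 2 4 7]
After op 5 (cut(3)): [9 0 1 6 2 4 7 5 8 3]
After op 6 (cut(3)): [6 2 4 7 5 8 3 9 0 1]
After op 7 (cut(3)): [7 5 8 3 9 0 1 6 2 4]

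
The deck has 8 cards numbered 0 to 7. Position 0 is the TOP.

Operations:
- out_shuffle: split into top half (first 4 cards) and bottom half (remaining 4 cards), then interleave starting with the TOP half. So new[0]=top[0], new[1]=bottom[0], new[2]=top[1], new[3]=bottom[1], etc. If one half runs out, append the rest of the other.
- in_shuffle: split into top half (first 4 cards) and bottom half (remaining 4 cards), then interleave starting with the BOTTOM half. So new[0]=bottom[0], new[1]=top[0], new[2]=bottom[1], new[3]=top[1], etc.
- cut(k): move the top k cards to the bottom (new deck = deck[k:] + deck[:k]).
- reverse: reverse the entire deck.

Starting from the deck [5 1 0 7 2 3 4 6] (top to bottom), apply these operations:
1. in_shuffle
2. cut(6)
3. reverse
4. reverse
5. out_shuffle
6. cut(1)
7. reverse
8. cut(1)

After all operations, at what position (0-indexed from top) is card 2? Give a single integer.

After op 1 (in_shuffle): [2 5 3 1 4 0 6 7]
After op 2 (cut(6)): [6 7 2 5 3 1 4 0]
After op 3 (reverse): [0 4 1 3 5 2 7 6]
After op 4 (reverse): [6 7 2 5 3 1 4 0]
After op 5 (out_shuffle): [6 3 7 1 2 4 5 0]
After op 6 (cut(1)): [3 7 1 2 4 5 0 6]
After op 7 (reverse): [6 0 5 4 2 1 7 3]
After op 8 (cut(1)): [0 5 4 2 1 7 3 6]
Card 2 is at position 3.

Answer: 3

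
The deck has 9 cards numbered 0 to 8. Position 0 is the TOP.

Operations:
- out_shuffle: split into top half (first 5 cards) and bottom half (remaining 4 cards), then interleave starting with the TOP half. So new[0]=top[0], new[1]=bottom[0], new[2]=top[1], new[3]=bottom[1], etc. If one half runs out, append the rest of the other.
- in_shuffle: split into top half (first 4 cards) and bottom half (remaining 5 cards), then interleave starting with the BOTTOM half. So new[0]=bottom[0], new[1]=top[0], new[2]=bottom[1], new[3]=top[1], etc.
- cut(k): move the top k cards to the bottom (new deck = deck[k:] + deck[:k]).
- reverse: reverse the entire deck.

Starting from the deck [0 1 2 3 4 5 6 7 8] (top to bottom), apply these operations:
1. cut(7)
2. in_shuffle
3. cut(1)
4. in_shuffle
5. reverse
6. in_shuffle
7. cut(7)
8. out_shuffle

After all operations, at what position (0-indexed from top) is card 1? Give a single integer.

Answer: 4

Derivation:
After op 1 (cut(7)): [7 8 0 1 2 3 4 5 6]
After op 2 (in_shuffle): [2 7 3 8 4 0 5 1 6]
After op 3 (cut(1)): [7 3 8 4 0 5 1 6 2]
After op 4 (in_shuffle): [0 7 5 3 1 8 6 4 2]
After op 5 (reverse): [2 4 6 8 1 3 5 7 0]
After op 6 (in_shuffle): [1 2 3 4 5 6 7 8 0]
After op 7 (cut(7)): [8 0 1 2 3 4 5 6 7]
After op 8 (out_shuffle): [8 4 0 5 1 6 2 7 3]
Card 1 is at position 4.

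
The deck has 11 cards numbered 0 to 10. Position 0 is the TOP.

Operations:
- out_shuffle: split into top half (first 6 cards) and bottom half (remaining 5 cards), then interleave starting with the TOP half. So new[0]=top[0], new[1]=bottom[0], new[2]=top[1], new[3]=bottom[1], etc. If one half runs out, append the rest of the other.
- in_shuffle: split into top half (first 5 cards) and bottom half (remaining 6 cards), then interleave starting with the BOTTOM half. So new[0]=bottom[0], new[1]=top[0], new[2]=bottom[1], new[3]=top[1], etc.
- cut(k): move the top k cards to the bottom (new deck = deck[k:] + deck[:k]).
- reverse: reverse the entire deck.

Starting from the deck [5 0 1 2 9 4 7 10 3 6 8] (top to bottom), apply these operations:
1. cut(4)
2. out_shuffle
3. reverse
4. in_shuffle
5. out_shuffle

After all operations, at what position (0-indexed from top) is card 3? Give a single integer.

Answer: 10

Derivation:
After op 1 (cut(4)): [9 4 7 10 3 6 8 5 0 1 2]
After op 2 (out_shuffle): [9 8 4 5 7 0 10 1 3 2 6]
After op 3 (reverse): [6 2 3 1 10 0 7 5 4 8 9]
After op 4 (in_shuffle): [0 6 7 2 5 3 4 1 8 10 9]
After op 5 (out_shuffle): [0 4 6 1 7 8 2 10 5 9 3]
Card 3 is at position 10.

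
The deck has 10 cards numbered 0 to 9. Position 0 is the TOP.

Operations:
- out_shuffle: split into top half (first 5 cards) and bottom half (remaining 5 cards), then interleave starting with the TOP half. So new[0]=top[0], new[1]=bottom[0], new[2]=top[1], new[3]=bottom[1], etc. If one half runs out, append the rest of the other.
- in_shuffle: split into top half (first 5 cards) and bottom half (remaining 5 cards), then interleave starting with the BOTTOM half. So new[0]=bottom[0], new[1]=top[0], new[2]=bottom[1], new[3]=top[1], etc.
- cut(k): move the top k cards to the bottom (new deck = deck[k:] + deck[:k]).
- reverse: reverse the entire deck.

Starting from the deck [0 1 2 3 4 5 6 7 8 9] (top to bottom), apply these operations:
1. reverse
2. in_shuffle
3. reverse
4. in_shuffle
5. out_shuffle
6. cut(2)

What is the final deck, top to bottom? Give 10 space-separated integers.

After op 1 (reverse): [9 8 7 6 5 4 3 2 1 0]
After op 2 (in_shuffle): [4 9 3 8 2 7 1 6 0 5]
After op 3 (reverse): [5 0 6 1 7 2 8 3 9 4]
After op 4 (in_shuffle): [2 5 8 0 3 6 9 1 4 7]
After op 5 (out_shuffle): [2 6 5 9 8 1 0 4 3 7]
After op 6 (cut(2)): [5 9 8 1 0 4 3 7 2 6]

Answer: 5 9 8 1 0 4 3 7 2 6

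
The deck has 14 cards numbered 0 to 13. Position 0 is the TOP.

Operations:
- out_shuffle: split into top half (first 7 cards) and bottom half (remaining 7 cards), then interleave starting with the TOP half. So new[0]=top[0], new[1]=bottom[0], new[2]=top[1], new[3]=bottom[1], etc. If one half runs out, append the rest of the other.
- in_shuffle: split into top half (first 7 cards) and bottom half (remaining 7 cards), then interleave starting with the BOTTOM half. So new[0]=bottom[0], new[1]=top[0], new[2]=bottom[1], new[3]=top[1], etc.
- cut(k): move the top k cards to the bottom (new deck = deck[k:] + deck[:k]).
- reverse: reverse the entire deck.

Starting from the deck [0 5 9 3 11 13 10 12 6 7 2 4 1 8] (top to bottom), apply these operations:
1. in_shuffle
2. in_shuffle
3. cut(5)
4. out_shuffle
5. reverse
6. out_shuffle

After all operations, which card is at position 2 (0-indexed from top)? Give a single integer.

After op 1 (in_shuffle): [12 0 6 5 7 9 2 3 4 11 1 13 8 10]
After op 2 (in_shuffle): [3 12 4 0 11 6 1 5 13 7 8 9 10 2]
After op 3 (cut(5)): [6 1 5 13 7 8 9 10 2 3 12 4 0 11]
After op 4 (out_shuffle): [6 10 1 2 5 3 13 12 7 4 8 0 9 11]
After op 5 (reverse): [11 9 0 8 4 7 12 13 3 5 2 1 10 6]
After op 6 (out_shuffle): [11 13 9 3 0 5 8 2 4 1 7 10 12 6]
Position 2: card 9.

Answer: 9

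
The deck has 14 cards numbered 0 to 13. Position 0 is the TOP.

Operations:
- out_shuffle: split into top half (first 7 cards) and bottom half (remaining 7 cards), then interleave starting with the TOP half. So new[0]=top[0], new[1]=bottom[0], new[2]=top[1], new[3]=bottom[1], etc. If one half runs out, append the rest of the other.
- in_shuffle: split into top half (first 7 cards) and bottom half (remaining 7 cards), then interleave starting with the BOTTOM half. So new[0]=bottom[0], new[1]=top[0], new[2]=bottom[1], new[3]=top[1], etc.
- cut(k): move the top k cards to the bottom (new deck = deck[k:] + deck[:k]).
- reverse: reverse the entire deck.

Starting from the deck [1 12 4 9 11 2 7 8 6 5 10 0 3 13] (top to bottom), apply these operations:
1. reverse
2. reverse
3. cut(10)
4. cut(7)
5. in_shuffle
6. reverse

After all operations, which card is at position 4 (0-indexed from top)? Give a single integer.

Answer: 8

Derivation:
After op 1 (reverse): [13 3 0 10 5 6 8 7 2 11 9 4 12 1]
After op 2 (reverse): [1 12 4 9 11 2 7 8 6 5 10 0 3 13]
After op 3 (cut(10)): [10 0 3 13 1 12 4 9 11 2 7 8 6 5]
After op 4 (cut(7)): [9 11 2 7 8 6 5 10 0 3 13 1 12 4]
After op 5 (in_shuffle): [10 9 0 11 3 2 13 7 1 8 12 6 4 5]
After op 6 (reverse): [5 4 6 12 8 1 7 13 2 3 11 0 9 10]
Position 4: card 8.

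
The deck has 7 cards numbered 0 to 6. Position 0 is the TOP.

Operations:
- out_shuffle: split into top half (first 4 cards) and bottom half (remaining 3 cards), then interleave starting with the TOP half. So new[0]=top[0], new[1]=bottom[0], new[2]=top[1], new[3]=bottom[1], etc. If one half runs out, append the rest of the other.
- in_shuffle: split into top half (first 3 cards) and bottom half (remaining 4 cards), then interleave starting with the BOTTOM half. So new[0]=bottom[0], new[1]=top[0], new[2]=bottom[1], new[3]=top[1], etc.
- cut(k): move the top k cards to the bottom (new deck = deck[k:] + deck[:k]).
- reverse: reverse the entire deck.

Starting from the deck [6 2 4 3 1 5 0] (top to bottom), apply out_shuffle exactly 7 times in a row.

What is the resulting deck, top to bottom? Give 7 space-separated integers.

After op 1 (out_shuffle): [6 1 2 5 4 0 3]
After op 2 (out_shuffle): [6 4 1 0 2 3 5]
After op 3 (out_shuffle): [6 2 4 3 1 5 0]
After op 4 (out_shuffle): [6 1 2 5 4 0 3]
After op 5 (out_shuffle): [6 4 1 0 2 3 5]
After op 6 (out_shuffle): [6 2 4 3 1 5 0]
After op 7 (out_shuffle): [6 1 2 5 4 0 3]

Answer: 6 1 2 5 4 0 3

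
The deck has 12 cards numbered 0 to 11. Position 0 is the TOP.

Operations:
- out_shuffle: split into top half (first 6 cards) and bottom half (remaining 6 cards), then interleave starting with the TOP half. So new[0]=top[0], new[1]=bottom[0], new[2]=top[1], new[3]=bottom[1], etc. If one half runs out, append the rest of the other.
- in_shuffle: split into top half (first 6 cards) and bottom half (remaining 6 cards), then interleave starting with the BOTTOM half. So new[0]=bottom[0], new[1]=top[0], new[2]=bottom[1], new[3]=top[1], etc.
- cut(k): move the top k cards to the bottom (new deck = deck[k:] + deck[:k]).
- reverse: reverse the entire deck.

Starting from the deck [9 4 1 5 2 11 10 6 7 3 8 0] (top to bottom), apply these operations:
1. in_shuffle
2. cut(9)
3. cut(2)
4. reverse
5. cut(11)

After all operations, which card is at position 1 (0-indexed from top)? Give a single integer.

After op 1 (in_shuffle): [10 9 6 4 7 1 3 5 8 2 0 11]
After op 2 (cut(9)): [2 0 11 10 9 6 4 7 1 3 5 8]
After op 3 (cut(2)): [11 10 9 6 4 7 1 3 5 8 2 0]
After op 4 (reverse): [0 2 8 5 3 1 7 4 6 9 10 11]
After op 5 (cut(11)): [11 0 2 8 5 3 1 7 4 6 9 10]
Position 1: card 0.

Answer: 0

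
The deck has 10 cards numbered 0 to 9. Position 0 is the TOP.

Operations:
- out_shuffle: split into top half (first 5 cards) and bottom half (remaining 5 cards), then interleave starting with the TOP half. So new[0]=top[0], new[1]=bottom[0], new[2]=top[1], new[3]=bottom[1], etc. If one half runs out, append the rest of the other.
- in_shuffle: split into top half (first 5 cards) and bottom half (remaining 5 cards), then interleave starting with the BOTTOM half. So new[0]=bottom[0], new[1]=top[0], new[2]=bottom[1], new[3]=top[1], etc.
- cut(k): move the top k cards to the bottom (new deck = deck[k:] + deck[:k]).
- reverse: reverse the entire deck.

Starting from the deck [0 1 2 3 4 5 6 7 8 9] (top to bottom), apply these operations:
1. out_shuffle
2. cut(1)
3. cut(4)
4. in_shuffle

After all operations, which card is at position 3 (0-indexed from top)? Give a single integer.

Answer: 3

Derivation:
After op 1 (out_shuffle): [0 5 1 6 2 7 3 8 4 9]
After op 2 (cut(1)): [5 1 6 2 7 3 8 4 9 0]
After op 3 (cut(4)): [7 3 8 4 9 0 5 1 6 2]
After op 4 (in_shuffle): [0 7 5 3 1 8 6 4 2 9]
Position 3: card 3.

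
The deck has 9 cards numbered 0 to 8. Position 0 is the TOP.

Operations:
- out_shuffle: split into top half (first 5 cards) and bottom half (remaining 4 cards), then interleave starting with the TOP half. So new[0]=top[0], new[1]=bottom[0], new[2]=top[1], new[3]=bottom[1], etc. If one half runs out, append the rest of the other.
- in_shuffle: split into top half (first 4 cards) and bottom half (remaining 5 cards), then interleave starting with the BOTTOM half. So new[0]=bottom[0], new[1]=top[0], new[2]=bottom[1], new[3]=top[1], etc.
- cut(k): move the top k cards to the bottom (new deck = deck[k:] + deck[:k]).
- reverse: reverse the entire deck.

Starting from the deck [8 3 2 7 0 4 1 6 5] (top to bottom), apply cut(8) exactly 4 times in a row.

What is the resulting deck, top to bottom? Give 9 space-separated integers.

Answer: 4 1 6 5 8 3 2 7 0

Derivation:
After op 1 (cut(8)): [5 8 3 2 7 0 4 1 6]
After op 2 (cut(8)): [6 5 8 3 2 7 0 4 1]
After op 3 (cut(8)): [1 6 5 8 3 2 7 0 4]
After op 4 (cut(8)): [4 1 6 5 8 3 2 7 0]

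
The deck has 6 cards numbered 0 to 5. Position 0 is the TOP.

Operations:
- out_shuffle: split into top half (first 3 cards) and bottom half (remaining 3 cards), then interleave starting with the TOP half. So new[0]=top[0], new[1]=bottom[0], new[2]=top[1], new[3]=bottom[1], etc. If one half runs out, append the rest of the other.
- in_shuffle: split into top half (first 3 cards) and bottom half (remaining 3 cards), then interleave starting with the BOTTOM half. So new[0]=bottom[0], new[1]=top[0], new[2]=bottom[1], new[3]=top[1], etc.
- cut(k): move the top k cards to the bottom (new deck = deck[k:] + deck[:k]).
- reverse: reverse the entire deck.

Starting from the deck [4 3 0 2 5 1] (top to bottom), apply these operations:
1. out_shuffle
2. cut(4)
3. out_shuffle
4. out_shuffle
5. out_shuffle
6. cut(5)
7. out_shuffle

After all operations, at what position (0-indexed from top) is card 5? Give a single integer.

After op 1 (out_shuffle): [4 2 3 5 0 1]
After op 2 (cut(4)): [0 1 4 2 3 5]
After op 3 (out_shuffle): [0 2 1 3 4 5]
After op 4 (out_shuffle): [0 3 2 4 1 5]
After op 5 (out_shuffle): [0 4 3 1 2 5]
After op 6 (cut(5)): [5 0 4 3 1 2]
After op 7 (out_shuffle): [5 3 0 1 4 2]
Card 5 is at position 0.

Answer: 0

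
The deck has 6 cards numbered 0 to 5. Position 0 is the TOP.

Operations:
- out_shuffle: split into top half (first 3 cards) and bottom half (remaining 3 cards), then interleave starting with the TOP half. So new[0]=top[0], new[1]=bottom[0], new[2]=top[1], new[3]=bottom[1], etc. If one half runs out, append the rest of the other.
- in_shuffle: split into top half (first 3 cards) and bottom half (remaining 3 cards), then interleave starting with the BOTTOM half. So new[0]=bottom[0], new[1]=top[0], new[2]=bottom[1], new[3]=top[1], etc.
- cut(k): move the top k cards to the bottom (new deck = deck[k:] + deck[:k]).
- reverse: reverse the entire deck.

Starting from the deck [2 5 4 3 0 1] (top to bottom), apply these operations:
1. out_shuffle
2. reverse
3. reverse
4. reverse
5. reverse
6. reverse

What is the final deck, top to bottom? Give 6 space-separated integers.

Answer: 1 4 0 5 3 2

Derivation:
After op 1 (out_shuffle): [2 3 5 0 4 1]
After op 2 (reverse): [1 4 0 5 3 2]
After op 3 (reverse): [2 3 5 0 4 1]
After op 4 (reverse): [1 4 0 5 3 2]
After op 5 (reverse): [2 3 5 0 4 1]
After op 6 (reverse): [1 4 0 5 3 2]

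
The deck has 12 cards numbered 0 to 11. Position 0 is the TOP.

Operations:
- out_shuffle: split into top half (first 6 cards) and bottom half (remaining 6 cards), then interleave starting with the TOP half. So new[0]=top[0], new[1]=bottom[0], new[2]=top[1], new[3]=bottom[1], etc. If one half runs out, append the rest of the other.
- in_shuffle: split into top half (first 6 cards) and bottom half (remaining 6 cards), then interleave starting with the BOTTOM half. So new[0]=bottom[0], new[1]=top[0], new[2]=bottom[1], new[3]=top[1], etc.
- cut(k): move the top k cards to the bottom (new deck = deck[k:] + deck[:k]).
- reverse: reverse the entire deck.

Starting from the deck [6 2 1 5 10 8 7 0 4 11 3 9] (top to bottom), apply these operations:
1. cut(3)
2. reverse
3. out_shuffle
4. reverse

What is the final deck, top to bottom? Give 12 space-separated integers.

Answer: 5 11 10 3 8 9 7 6 0 2 4 1

Derivation:
After op 1 (cut(3)): [5 10 8 7 0 4 11 3 9 6 2 1]
After op 2 (reverse): [1 2 6 9 3 11 4 0 7 8 10 5]
After op 3 (out_shuffle): [1 4 2 0 6 7 9 8 3 10 11 5]
After op 4 (reverse): [5 11 10 3 8 9 7 6 0 2 4 1]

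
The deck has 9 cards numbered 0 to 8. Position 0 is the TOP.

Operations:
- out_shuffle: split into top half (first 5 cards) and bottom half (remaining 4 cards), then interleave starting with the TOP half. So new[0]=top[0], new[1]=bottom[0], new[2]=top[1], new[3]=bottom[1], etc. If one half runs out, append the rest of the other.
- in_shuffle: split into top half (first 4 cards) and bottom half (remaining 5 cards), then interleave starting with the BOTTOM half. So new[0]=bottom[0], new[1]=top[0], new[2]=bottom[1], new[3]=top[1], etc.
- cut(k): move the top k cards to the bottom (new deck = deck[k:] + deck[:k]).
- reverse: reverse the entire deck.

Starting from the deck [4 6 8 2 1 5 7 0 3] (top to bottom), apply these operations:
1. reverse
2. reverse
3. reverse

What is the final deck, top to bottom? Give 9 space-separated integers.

After op 1 (reverse): [3 0 7 5 1 2 8 6 4]
After op 2 (reverse): [4 6 8 2 1 5 7 0 3]
After op 3 (reverse): [3 0 7 5 1 2 8 6 4]

Answer: 3 0 7 5 1 2 8 6 4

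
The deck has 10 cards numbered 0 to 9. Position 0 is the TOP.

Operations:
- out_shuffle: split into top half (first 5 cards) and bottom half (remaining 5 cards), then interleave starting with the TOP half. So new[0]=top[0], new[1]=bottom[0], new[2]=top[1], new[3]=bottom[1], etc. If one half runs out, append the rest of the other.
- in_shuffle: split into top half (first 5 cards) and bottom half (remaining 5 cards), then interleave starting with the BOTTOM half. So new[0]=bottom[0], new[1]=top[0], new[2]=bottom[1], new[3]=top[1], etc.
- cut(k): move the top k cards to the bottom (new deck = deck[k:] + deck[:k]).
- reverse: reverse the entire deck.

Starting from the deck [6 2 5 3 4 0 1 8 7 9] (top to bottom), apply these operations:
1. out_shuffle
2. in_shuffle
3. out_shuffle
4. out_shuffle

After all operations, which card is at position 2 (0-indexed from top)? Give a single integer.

After op 1 (out_shuffle): [6 0 2 1 5 8 3 7 4 9]
After op 2 (in_shuffle): [8 6 3 0 7 2 4 1 9 5]
After op 3 (out_shuffle): [8 2 6 4 3 1 0 9 7 5]
After op 4 (out_shuffle): [8 1 2 0 6 9 4 7 3 5]
Position 2: card 2.

Answer: 2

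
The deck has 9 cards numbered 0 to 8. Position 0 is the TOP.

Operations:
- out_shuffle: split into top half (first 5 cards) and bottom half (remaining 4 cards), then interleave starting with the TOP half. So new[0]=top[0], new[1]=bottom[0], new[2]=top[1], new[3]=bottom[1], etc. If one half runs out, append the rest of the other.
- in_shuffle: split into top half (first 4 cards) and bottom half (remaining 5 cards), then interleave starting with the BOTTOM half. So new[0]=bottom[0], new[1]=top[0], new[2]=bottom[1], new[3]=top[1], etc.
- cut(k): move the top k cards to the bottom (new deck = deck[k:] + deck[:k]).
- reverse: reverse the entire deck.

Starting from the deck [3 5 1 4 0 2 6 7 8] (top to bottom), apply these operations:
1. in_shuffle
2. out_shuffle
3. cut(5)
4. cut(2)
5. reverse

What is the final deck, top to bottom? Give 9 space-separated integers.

Answer: 5 4 2 7 3 1 0 6 8

Derivation:
After op 1 (in_shuffle): [0 3 2 5 6 1 7 4 8]
After op 2 (out_shuffle): [0 1 3 7 2 4 5 8 6]
After op 3 (cut(5)): [4 5 8 6 0 1 3 7 2]
After op 4 (cut(2)): [8 6 0 1 3 7 2 4 5]
After op 5 (reverse): [5 4 2 7 3 1 0 6 8]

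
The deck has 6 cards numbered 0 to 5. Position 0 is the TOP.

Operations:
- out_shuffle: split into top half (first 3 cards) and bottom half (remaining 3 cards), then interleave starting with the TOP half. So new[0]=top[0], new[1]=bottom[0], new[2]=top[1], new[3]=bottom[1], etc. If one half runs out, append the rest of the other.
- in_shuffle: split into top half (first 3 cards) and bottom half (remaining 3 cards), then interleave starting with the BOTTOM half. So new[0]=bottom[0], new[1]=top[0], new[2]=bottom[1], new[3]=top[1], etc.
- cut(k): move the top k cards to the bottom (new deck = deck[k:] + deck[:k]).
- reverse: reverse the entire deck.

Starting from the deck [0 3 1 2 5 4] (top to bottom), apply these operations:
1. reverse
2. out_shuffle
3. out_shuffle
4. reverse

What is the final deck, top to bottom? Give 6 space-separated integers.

After op 1 (reverse): [4 5 2 1 3 0]
After op 2 (out_shuffle): [4 1 5 3 2 0]
After op 3 (out_shuffle): [4 3 1 2 5 0]
After op 4 (reverse): [0 5 2 1 3 4]

Answer: 0 5 2 1 3 4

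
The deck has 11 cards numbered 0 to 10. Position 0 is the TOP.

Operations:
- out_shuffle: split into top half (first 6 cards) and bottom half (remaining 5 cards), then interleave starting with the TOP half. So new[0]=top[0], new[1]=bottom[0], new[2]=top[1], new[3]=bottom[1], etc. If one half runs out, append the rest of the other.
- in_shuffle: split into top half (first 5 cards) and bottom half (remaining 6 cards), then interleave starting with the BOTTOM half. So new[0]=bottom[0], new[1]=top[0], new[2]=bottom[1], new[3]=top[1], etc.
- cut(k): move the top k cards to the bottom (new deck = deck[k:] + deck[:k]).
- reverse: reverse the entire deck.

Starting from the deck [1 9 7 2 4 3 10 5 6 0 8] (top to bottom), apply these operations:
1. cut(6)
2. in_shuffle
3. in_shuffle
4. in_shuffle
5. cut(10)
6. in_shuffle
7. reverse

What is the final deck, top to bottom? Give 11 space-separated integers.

Answer: 0 1 7 4 10 6 8 9 2 3 5

Derivation:
After op 1 (cut(6)): [10 5 6 0 8 1 9 7 2 4 3]
After op 2 (in_shuffle): [1 10 9 5 7 6 2 0 4 8 3]
After op 3 (in_shuffle): [6 1 2 10 0 9 4 5 8 7 3]
After op 4 (in_shuffle): [9 6 4 1 5 2 8 10 7 0 3]
After op 5 (cut(10)): [3 9 6 4 1 5 2 8 10 7 0]
After op 6 (in_shuffle): [5 3 2 9 8 6 10 4 7 1 0]
After op 7 (reverse): [0 1 7 4 10 6 8 9 2 3 5]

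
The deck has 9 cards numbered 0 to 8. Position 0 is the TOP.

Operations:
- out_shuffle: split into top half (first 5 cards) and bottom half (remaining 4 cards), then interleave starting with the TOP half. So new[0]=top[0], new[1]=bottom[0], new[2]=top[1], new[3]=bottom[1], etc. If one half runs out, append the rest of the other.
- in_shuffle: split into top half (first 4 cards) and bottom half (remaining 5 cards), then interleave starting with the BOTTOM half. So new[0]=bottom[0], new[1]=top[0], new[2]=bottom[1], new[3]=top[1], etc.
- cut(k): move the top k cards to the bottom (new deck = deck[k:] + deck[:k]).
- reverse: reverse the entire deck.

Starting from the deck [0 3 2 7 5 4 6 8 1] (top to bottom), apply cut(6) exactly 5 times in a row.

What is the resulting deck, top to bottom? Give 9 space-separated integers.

After op 1 (cut(6)): [6 8 1 0 3 2 7 5 4]
After op 2 (cut(6)): [7 5 4 6 8 1 0 3 2]
After op 3 (cut(6)): [0 3 2 7 5 4 6 8 1]
After op 4 (cut(6)): [6 8 1 0 3 2 7 5 4]
After op 5 (cut(6)): [7 5 4 6 8 1 0 3 2]

Answer: 7 5 4 6 8 1 0 3 2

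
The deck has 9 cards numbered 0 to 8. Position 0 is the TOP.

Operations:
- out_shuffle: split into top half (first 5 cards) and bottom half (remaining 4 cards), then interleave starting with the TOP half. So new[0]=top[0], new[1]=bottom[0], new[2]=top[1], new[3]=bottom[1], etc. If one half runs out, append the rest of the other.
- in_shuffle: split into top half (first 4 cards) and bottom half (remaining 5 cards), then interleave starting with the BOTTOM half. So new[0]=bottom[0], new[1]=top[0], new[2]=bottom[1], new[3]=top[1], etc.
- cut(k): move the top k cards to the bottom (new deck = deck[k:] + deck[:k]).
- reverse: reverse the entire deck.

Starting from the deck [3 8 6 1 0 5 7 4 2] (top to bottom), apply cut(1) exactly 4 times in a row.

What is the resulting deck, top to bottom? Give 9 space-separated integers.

After op 1 (cut(1)): [8 6 1 0 5 7 4 2 3]
After op 2 (cut(1)): [6 1 0 5 7 4 2 3 8]
After op 3 (cut(1)): [1 0 5 7 4 2 3 8 6]
After op 4 (cut(1)): [0 5 7 4 2 3 8 6 1]

Answer: 0 5 7 4 2 3 8 6 1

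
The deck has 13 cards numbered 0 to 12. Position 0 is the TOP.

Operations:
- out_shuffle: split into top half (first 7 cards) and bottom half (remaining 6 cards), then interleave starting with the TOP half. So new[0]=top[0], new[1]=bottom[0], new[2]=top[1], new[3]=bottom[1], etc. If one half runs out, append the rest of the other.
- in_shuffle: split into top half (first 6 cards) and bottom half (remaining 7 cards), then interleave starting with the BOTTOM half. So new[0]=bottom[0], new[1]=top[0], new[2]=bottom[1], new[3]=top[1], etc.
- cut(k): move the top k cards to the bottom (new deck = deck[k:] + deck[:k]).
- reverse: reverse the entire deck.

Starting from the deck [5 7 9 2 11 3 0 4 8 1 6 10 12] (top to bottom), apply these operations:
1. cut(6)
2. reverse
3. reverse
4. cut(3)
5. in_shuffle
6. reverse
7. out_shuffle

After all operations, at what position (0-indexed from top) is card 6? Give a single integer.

Answer: 5

Derivation:
After op 1 (cut(6)): [0 4 8 1 6 10 12 5 7 9 2 11 3]
After op 2 (reverse): [3 11 2 9 7 5 12 10 6 1 8 4 0]
After op 3 (reverse): [0 4 8 1 6 10 12 5 7 9 2 11 3]
After op 4 (cut(3)): [1 6 10 12 5 7 9 2 11 3 0 4 8]
After op 5 (in_shuffle): [9 1 2 6 11 10 3 12 0 5 4 7 8]
After op 6 (reverse): [8 7 4 5 0 12 3 10 11 6 2 1 9]
After op 7 (out_shuffle): [8 10 7 11 4 6 5 2 0 1 12 9 3]
Card 6 is at position 5.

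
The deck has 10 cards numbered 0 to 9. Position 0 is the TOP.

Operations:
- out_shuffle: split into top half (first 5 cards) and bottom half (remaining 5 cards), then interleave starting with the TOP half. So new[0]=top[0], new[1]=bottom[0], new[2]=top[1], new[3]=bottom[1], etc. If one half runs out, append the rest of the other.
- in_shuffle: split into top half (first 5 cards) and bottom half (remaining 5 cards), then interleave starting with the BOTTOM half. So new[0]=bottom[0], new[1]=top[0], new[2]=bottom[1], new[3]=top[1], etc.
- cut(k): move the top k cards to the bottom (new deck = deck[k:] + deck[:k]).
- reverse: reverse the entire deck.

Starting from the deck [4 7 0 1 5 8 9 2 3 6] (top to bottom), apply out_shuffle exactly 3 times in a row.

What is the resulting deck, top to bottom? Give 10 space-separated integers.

After op 1 (out_shuffle): [4 8 7 9 0 2 1 3 5 6]
After op 2 (out_shuffle): [4 2 8 1 7 3 9 5 0 6]
After op 3 (out_shuffle): [4 3 2 9 8 5 1 0 7 6]

Answer: 4 3 2 9 8 5 1 0 7 6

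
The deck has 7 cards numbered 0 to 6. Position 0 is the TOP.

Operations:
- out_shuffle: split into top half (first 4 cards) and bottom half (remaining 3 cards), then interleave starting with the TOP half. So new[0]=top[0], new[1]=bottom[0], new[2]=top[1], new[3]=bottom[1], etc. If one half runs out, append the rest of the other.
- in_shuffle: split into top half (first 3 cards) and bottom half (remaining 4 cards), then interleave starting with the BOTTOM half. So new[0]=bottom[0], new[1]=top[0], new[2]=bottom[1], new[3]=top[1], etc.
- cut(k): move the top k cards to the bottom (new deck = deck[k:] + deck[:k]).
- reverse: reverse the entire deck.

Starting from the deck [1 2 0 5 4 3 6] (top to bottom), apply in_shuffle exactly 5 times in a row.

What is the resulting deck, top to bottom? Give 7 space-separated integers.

After op 1 (in_shuffle): [5 1 4 2 3 0 6]
After op 2 (in_shuffle): [2 5 3 1 0 4 6]
After op 3 (in_shuffle): [1 2 0 5 4 3 6]
After op 4 (in_shuffle): [5 1 4 2 3 0 6]
After op 5 (in_shuffle): [2 5 3 1 0 4 6]

Answer: 2 5 3 1 0 4 6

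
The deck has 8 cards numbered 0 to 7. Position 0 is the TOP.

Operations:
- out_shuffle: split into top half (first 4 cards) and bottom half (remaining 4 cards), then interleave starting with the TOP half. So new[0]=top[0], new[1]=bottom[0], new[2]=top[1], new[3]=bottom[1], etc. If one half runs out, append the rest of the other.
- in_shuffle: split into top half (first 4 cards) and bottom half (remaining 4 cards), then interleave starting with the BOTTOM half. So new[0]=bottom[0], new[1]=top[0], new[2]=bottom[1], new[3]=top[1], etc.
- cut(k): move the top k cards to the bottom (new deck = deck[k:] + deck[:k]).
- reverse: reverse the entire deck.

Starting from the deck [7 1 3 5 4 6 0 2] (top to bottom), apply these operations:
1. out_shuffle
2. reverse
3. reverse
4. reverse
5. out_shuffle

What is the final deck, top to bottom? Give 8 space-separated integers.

After op 1 (out_shuffle): [7 4 1 6 3 0 5 2]
After op 2 (reverse): [2 5 0 3 6 1 4 7]
After op 3 (reverse): [7 4 1 6 3 0 5 2]
After op 4 (reverse): [2 5 0 3 6 1 4 7]
After op 5 (out_shuffle): [2 6 5 1 0 4 3 7]

Answer: 2 6 5 1 0 4 3 7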